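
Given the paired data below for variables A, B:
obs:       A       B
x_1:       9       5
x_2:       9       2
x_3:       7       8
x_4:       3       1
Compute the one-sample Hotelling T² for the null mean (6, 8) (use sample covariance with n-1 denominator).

Step 1 — sample mean vector:
  mean(A) = (9 + 9 + 7 + 3) / 4 = 28/4 = 7
  mean(B) = (5 + 2 + 8 + 1) / 4 = 16/4 = 4
  x̄ = (7, 4),  deviation x̄ - mu_0 = (7, 4) - (6, 8) = (1, -4).

Step 2 — sample covariance matrix, S[i,j] = (1/(n-1)) · Σ_k (x_{k,i} - mean_i) · (x_{k,j} - mean_j), divisor n-1 = 3:
  S[A,A] = ((2)·(2) + (2)·(2) + (0)·(0) + (-4)·(-4)) / 3 = 24/3 = 8
  S[A,B] = ((2)·(1) + (2)·(-2) + (0)·(4) + (-4)·(-3)) / 3 = 10/3 = 3.3333
  S[B,B] = ((1)·(1) + (-2)·(-2) + (4)·(4) + (-3)·(-3)) / 3 = 30/3 = 10
  S = [[8, 3.3333],
 [3.3333, 10]].

Step 3 — invert S. det(S) = 8·10 - (3.3333)² = 68.8889.
  S^{-1} = (1/det) · [[d, -b], [-b, a]] = [[0.1452, -0.0484],
 [-0.0484, 0.1161]].

Step 4 — quadratic form (x̄ - mu_0)^T · S^{-1} · (x̄ - mu_0):
  S^{-1} · (x̄ - mu_0) = (0.3387, -0.5129),
  (x̄ - mu_0)^T · [...] = (1)·(0.3387) + (-4)·(-0.5129) = 2.3903.

Step 5 — scale by n: T² = 4 · 2.3903 = 9.5613.

T² ≈ 9.5613


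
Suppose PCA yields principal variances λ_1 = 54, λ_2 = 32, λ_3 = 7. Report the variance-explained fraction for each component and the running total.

Step 1 — total variance = trace(Sigma) = Σ λ_i = 54 + 32 + 7 = 93.

Step 2 — fraction explained by component i = λ_i / Σ λ:
  PC1: 54/93 = 0.5806
  PC2: 32/93 = 0.3441
  PC3: 7/93 = 0.0753

Step 3 — cumulative fraction after k components = (λ_1 + ... + λ_k) / Σ λ:
  k = 1: 54/93 = 0.5806
  k = 2: (54 + 32)/93 = 86/93 = 0.9247
  k = 3: (54 + 32 + 7)/93 = 93/93 = 1

Summary (fraction, with percent):

explained: PC1 0.5806 (58.06%), PC2 0.3441 (34.41%), PC3 0.0753 (7.53%);  cumulative: 0.5806, 0.9247, 1


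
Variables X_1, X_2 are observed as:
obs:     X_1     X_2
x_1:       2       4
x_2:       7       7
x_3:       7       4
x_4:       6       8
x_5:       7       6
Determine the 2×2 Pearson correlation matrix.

Step 1 — column means:
  mean(X_1) = (2 + 7 + 7 + 6 + 7) / 5 = 29/5 = 5.8
  mean(X_2) = (4 + 7 + 4 + 8 + 6) / 5 = 29/5 = 5.8

Step 2 — sample variances and covariances s[i,j] = (1/(n-1)) · Σ_k (x_{k,i} - mean_i) · (x_{k,j} - mean_j), with n-1 = 4:
  s[X_1,X_1] = ((-3.8)·(-3.8) + (1.2)·(1.2) + (1.2)·(1.2) + (0.2)·(0.2) + (1.2)·(1.2)) / 4 = 18.8/4 = 4.7
  s[X_1,X_2] = ((-3.8)·(-1.8) + (1.2)·(1.2) + (1.2)·(-1.8) + (0.2)·(2.2) + (1.2)·(0.2)) / 4 = 6.8/4 = 1.7
  s[X_2,X_2] = ((-1.8)·(-1.8) + (1.2)·(1.2) + (-1.8)·(-1.8) + (2.2)·(2.2) + (0.2)·(0.2)) / 4 = 12.8/4 = 3.2
  Sample standard deviations s_i = √(s[i,i]):
  s(X_1) = √(4.7) = 2.1679
  s(X_2) = √(3.2) = 1.7889

Step 3 — r_{ij} = s_{ij} / (s_i · s_j):
  r[X_1,X_1] = 1 (diagonal).
  r[X_1,X_2] = 1.7 / (2.1679 · 1.7889) = 1.7 / 3.8781 = 0.4384
  r[X_2,X_2] = 1 (diagonal).

R is symmetric with unit diagonal. Assembling:

R = [[1, 0.4384],
 [0.4384, 1]]


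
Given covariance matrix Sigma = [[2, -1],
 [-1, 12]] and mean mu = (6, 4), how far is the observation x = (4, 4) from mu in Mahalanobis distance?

Step 1 — centre the observation: (x - mu) = (-2, 0).

Step 2 — invert Sigma. det(Sigma) = 2·12 - (-1)² = 23.
  Sigma^{-1} = (1/det) · [[d, -b], [-b, a]] = [[0.5217, 0.0435],
 [0.0435, 0.087]].

Step 3 — form the quadratic (x - mu)^T · Sigma^{-1} · (x - mu):
  Sigma^{-1} · (x - mu) = (-1.0435, -0.087).
  (x - mu)^T · [Sigma^{-1} · (x - mu)] = (-2)·(-1.0435) + (0)·(-0.087) = 2.087.

Step 4 — take square root: d = √(2.087) ≈ 1.4446.

d(x, mu) = √(2.087) ≈ 1.4446


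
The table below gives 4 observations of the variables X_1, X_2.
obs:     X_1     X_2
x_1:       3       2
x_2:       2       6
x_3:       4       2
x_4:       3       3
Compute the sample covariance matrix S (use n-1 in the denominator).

Step 1 — column means:
  mean(X_1) = (3 + 2 + 4 + 3) / 4 = 12/4 = 3
  mean(X_2) = (2 + 6 + 2 + 3) / 4 = 13/4 = 3.25

Step 2 — sample covariance S[i,j] = (1/(n-1)) · Σ_k (x_{k,i} - mean_i) · (x_{k,j} - mean_j), with n-1 = 3.
  S[X_1,X_1] = ((0)·(0) + (-1)·(-1) + (1)·(1) + (0)·(0)) / 3 = 2/3 = 0.6667
  S[X_1,X_2] = ((0)·(-1.25) + (-1)·(2.75) + (1)·(-1.25) + (0)·(-0.25)) / 3 = -4/3 = -1.3333
  S[X_2,X_2] = ((-1.25)·(-1.25) + (2.75)·(2.75) + (-1.25)·(-1.25) + (-0.25)·(-0.25)) / 3 = 10.75/3 = 3.5833

S is symmetric (S[j,i] = S[i,j]). Assembling:

S = [[0.6667, -1.3333],
 [-1.3333, 3.5833]]


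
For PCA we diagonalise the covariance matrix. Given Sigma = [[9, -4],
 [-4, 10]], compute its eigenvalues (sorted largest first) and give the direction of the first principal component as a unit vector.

Step 1 — characteristic polynomial of 2×2 Sigma:
  det(Sigma - λI) = λ² - trace · λ + det = 0.
  trace = 9 + 10 = 19, det = 9·10 - (-4)² = 74.
Step 2 — discriminant:
  Δ = trace² - 4·det = 361 - 296 = 65.
Step 3 — eigenvalues:
  λ = (trace ± √Δ)/2 = (19 ± 8.0623)/2,
  λ_1 = 13.5311,  λ_2 = 5.4689.

Step 4 — unit eigenvector for λ_1: solve (Sigma - λ_1 I)v = 0. First row:
  (9 - 13.5311)·v_x + (-4)·v_y = 0, i.e. (-4.5311)·v_x + (-4)·v_y = 0,
  so v ∝ (b, λ_1 - a) = (-4, 4.5311); multiply by -1 so the first entry is positive: u = (4, -4.5311).
  ||u|| = √((4)² + (-4.5311)²) = √(36.5311) ≈ 6.0441,
  v_1 = u/||u|| ≈ (0.6618, -0.7497) (||v_1|| = 1).

λ_1 = 13.5311,  λ_2 = 5.4689;  v_1 ≈ (0.6618, -0.7497)


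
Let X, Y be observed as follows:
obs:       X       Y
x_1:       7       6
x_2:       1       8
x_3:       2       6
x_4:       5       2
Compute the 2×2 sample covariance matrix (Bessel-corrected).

Step 1 — column means:
  mean(X) = (7 + 1 + 2 + 5) / 4 = 15/4 = 3.75
  mean(Y) = (6 + 8 + 6 + 2) / 4 = 22/4 = 5.5

Step 2 — sample covariance S[i,j] = (1/(n-1)) · Σ_k (x_{k,i} - mean_i) · (x_{k,j} - mean_j), with n-1 = 3.
  S[X,X] = ((3.25)·(3.25) + (-2.75)·(-2.75) + (-1.75)·(-1.75) + (1.25)·(1.25)) / 3 = 22.75/3 = 7.5833
  S[X,Y] = ((3.25)·(0.5) + (-2.75)·(2.5) + (-1.75)·(0.5) + (1.25)·(-3.5)) / 3 = -10.5/3 = -3.5
  S[Y,Y] = ((0.5)·(0.5) + (2.5)·(2.5) + (0.5)·(0.5) + (-3.5)·(-3.5)) / 3 = 19/3 = 6.3333

S is symmetric (S[j,i] = S[i,j]). Assembling:

S = [[7.5833, -3.5],
 [-3.5, 6.3333]]


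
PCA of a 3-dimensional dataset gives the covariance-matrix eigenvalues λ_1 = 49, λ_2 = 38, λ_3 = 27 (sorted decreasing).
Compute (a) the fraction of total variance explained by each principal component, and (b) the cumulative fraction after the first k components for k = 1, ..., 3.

Step 1 — total variance = trace(Sigma) = Σ λ_i = 49 + 38 + 27 = 114.

Step 2 — fraction explained by component i = λ_i / Σ λ:
  PC1: 49/114 = 0.4298
  PC2: 38/114 = 0.3333
  PC3: 27/114 = 0.2368

Step 3 — cumulative fraction after k components = (λ_1 + ... + λ_k) / Σ λ:
  k = 1: 49/114 = 0.4298
  k = 2: (49 + 38)/114 = 87/114 = 0.7632
  k = 3: (49 + 38 + 27)/114 = 114/114 = 1

Summary (fraction, with percent):

explained: PC1 0.4298 (42.98%), PC2 0.3333 (33.33%), PC3 0.2368 (23.68%);  cumulative: 0.4298, 0.7632, 1


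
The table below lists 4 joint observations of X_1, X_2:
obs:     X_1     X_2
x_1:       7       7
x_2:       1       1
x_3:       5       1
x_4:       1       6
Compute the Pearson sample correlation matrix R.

Step 1 — column means:
  mean(X_1) = (7 + 1 + 5 + 1) / 4 = 14/4 = 3.5
  mean(X_2) = (7 + 1 + 1 + 6) / 4 = 15/4 = 3.75

Step 2 — sample variances and covariances s[i,j] = (1/(n-1)) · Σ_k (x_{k,i} - mean_i) · (x_{k,j} - mean_j), with n-1 = 3:
  s[X_1,X_1] = ((3.5)·(3.5) + (-2.5)·(-2.5) + (1.5)·(1.5) + (-2.5)·(-2.5)) / 3 = 27/3 = 9
  s[X_1,X_2] = ((3.5)·(3.25) + (-2.5)·(-2.75) + (1.5)·(-2.75) + (-2.5)·(2.25)) / 3 = 8.5/3 = 2.8333
  s[X_2,X_2] = ((3.25)·(3.25) + (-2.75)·(-2.75) + (-2.75)·(-2.75) + (2.25)·(2.25)) / 3 = 30.75/3 = 10.25
  Sample standard deviations s_i = √(s[i,i]):
  s(X_1) = √(9) = 3
  s(X_2) = √(10.25) = 3.2016

Step 3 — r_{ij} = s_{ij} / (s_i · s_j):
  r[X_1,X_1] = 1 (diagonal).
  r[X_1,X_2] = 2.8333 / (3 · 3.2016) = 2.8333 / 9.6047 = 0.295
  r[X_2,X_2] = 1 (diagonal).

R is symmetric with unit diagonal. Assembling:

R = [[1, 0.295],
 [0.295, 1]]


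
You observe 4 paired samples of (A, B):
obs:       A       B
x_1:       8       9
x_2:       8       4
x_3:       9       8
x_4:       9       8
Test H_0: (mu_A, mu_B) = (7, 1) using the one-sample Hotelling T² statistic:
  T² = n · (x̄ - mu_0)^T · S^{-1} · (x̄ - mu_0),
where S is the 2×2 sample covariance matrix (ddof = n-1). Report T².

Step 1 — sample mean vector:
  mean(A) = (8 + 8 + 9 + 9) / 4 = 34/4 = 8.5
  mean(B) = (9 + 4 + 8 + 8) / 4 = 29/4 = 7.25
  x̄ = (8.5, 7.25),  deviation x̄ - mu_0 = (8.5, 7.25) - (7, 1) = (1.5, 6.25).

Step 2 — sample covariance matrix, S[i,j] = (1/(n-1)) · Σ_k (x_{k,i} - mean_i) · (x_{k,j} - mean_j), divisor n-1 = 3:
  S[A,A] = ((-0.5)·(-0.5) + (-0.5)·(-0.5) + (0.5)·(0.5) + (0.5)·(0.5)) / 3 = 1/3 = 0.3333
  S[A,B] = ((-0.5)·(1.75) + (-0.5)·(-3.25) + (0.5)·(0.75) + (0.5)·(0.75)) / 3 = 1.5/3 = 0.5
  S[B,B] = ((1.75)·(1.75) + (-3.25)·(-3.25) + (0.75)·(0.75) + (0.75)·(0.75)) / 3 = 14.75/3 = 4.9167
  S = [[0.3333, 0.5],
 [0.5, 4.9167]].

Step 3 — invert S. det(S) = 0.3333·4.9167 - (0.5)² = 1.3889.
  S^{-1} = (1/det) · [[d, -b], [-b, a]] = [[3.54, -0.36],
 [-0.36, 0.24]].

Step 4 — quadratic form (x̄ - mu_0)^T · S^{-1} · (x̄ - mu_0):
  S^{-1} · (x̄ - mu_0) = (3.06, 0.96),
  (x̄ - mu_0)^T · [...] = (1.5)·(3.06) + (6.25)·(0.96) = 10.59.

Step 5 — scale by n: T² = 4 · 10.59 = 42.36.

T² ≈ 42.36


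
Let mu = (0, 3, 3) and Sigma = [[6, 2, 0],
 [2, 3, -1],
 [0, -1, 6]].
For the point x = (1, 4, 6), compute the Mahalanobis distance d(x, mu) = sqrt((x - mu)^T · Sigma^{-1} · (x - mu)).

Step 1 — centre the observation: (x - mu) = (1, 1, 3).

Step 2 — invert Sigma (cofactor / det for 3×3, or solve directly):
  Sigma^{-1} = [[0.2179, -0.1538, -0.0256],
 [-0.1538, 0.4615, 0.0769],
 [-0.0256, 0.0769, 0.1795]].

Step 3 — form the quadratic (x - mu)^T · Sigma^{-1} · (x - mu):
  Sigma^{-1} · (x - mu) = (-0.0128, 0.5385, 0.5897).
  (x - mu)^T · [Sigma^{-1} · (x - mu)] = (1)·(-0.0128) + (1)·(0.5385) + (3)·(0.5897) = 2.2949.

Step 4 — take square root: d = √(2.2949) ≈ 1.5149.

d(x, mu) = √(2.2949) ≈ 1.5149


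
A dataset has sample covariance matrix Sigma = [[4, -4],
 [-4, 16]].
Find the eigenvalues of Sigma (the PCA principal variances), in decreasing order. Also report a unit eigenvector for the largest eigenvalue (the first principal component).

Step 1 — characteristic polynomial of 2×2 Sigma:
  det(Sigma - λI) = λ² - trace · λ + det = 0.
  trace = 4 + 16 = 20, det = 4·16 - (-4)² = 48.
Step 2 — discriminant:
  Δ = trace² - 4·det = 400 - 192 = 208.
Step 3 — eigenvalues:
  λ = (trace ± √Δ)/2 = (20 ± 14.4222)/2,
  λ_1 = 17.2111,  λ_2 = 2.7889.

Step 4 — unit eigenvector for λ_1: solve (Sigma - λ_1 I)v = 0. First row:
  (4 - 17.2111)·v_x + (-4)·v_y = 0, i.e. (-13.2111)·v_x + (-4)·v_y = 0,
  so v ∝ (b, λ_1 - a) = (-4, 13.2111); multiply by -1 so the first entry is positive: u = (4, -13.2111).
  ||u|| = √((4)² + (-13.2111)²) = √(190.5332) ≈ 13.8034,
  v_1 = u/||u|| ≈ (0.2898, -0.9571) (||v_1|| = 1).

λ_1 = 17.2111,  λ_2 = 2.7889;  v_1 ≈ (0.2898, -0.9571)


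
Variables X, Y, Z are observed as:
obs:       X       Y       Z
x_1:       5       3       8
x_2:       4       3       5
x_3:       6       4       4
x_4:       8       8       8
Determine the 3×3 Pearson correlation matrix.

Step 1 — column means:
  mean(X) = (5 + 4 + 6 + 8) / 4 = 23/4 = 5.75
  mean(Y) = (3 + 3 + 4 + 8) / 4 = 18/4 = 4.5
  mean(Z) = (8 + 5 + 4 + 8) / 4 = 25/4 = 6.25

Step 2 — sample variances and covariances s[i,j] = (1/(n-1)) · Σ_k (x_{k,i} - mean_i) · (x_{k,j} - mean_j), with n-1 = 3:
  s[X,X] = ((-0.75)·(-0.75) + (-1.75)·(-1.75) + (0.25)·(0.25) + (2.25)·(2.25)) / 3 = 8.75/3 = 2.9167
  s[X,Y] = ((-0.75)·(-1.5) + (-1.75)·(-1.5) + (0.25)·(-0.5) + (2.25)·(3.5)) / 3 = 11.5/3 = 3.8333
  s[X,Z] = ((-0.75)·(1.75) + (-1.75)·(-1.25) + (0.25)·(-2.25) + (2.25)·(1.75)) / 3 = 4.25/3 = 1.4167
  s[Y,Y] = ((-1.5)·(-1.5) + (-1.5)·(-1.5) + (-0.5)·(-0.5) + (3.5)·(3.5)) / 3 = 17/3 = 5.6667
  s[Y,Z] = ((-1.5)·(1.75) + (-1.5)·(-1.25) + (-0.5)·(-2.25) + (3.5)·(1.75)) / 3 = 6.5/3 = 2.1667
  s[Z,Z] = ((1.75)·(1.75) + (-1.25)·(-1.25) + (-2.25)·(-2.25) + (1.75)·(1.75)) / 3 = 12.75/3 = 4.25
  Sample standard deviations s_i = √(s[i,i]):
  s(X) = √(2.9167) = 1.7078
  s(Y) = √(5.6667) = 2.3805
  s(Z) = √(4.25) = 2.0616

Step 3 — r_{ij} = s_{ij} / (s_i · s_j):
  r[X,X] = 1 (diagonal).
  r[X,Y] = 3.8333 / (1.7078 · 2.3805) = 3.8333 / 4.0654 = 0.9429
  r[X,Z] = 1.4167 / (1.7078 · 2.0616) = 1.4167 / 3.5208 = 0.4024
  r[Y,Y] = 1 (diagonal).
  r[Y,Z] = 2.1667 / (2.3805 · 2.0616) = 2.1667 / 4.9075 = 0.4415
  r[Z,Z] = 1 (diagonal).

R is symmetric with unit diagonal. Assembling:

R = [[1, 0.9429, 0.4024],
 [0.9429, 1, 0.4415],
 [0.4024, 0.4415, 1]]


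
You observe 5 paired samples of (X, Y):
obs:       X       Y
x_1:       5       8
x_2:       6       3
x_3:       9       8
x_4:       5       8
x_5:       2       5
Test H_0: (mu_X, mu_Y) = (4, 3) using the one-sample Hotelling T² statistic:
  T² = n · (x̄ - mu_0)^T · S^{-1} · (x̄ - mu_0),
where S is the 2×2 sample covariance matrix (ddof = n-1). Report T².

Step 1 — sample mean vector:
  mean(X) = (5 + 6 + 9 + 5 + 2) / 5 = 27/5 = 5.4
  mean(Y) = (8 + 3 + 8 + 8 + 5) / 5 = 32/5 = 6.4
  x̄ = (5.4, 6.4),  deviation x̄ - mu_0 = (5.4, 6.4) - (4, 3) = (1.4, 3.4).

Step 2 — sample covariance matrix, S[i,j] = (1/(n-1)) · Σ_k (x_{k,i} - mean_i) · (x_{k,j} - mean_j), divisor n-1 = 4:
  S[X,X] = ((-0.4)·(-0.4) + (0.6)·(0.6) + (3.6)·(3.6) + (-0.4)·(-0.4) + (-3.4)·(-3.4)) / 4 = 25.2/4 = 6.3
  S[X,Y] = ((-0.4)·(1.6) + (0.6)·(-3.4) + (3.6)·(1.6) + (-0.4)·(1.6) + (-3.4)·(-1.4)) / 4 = 7.2/4 = 1.8
  S[Y,Y] = ((1.6)·(1.6) + (-3.4)·(-3.4) + (1.6)·(1.6) + (1.6)·(1.6) + (-1.4)·(-1.4)) / 4 = 21.2/4 = 5.3
  S = [[6.3, 1.8],
 [1.8, 5.3]].

Step 3 — invert S. det(S) = 6.3·5.3 - (1.8)² = 30.15.
  S^{-1} = (1/det) · [[d, -b], [-b, a]] = [[0.1758, -0.0597],
 [-0.0597, 0.209]].

Step 4 — quadratic form (x̄ - mu_0)^T · S^{-1} · (x̄ - mu_0):
  S^{-1} · (x̄ - mu_0) = (0.0431, 0.6269),
  (x̄ - mu_0)^T · [...] = (1.4)·(0.0431) + (3.4)·(0.6269) = 2.1917.

Step 5 — scale by n: T² = 5 · 2.1917 = 10.9585.

T² ≈ 10.9585


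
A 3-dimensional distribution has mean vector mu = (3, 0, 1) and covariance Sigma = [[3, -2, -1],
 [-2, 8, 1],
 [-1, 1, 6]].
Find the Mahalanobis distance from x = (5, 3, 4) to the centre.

Step 1 — centre the observation: (x - mu) = (2, 3, 3).

Step 2 — invert Sigma (cofactor / det for 3×3, or solve directly):
  Sigma^{-1} = [[0.4159, 0.0973, 0.0531],
 [0.0973, 0.1504, -0.0088],
 [0.0531, -0.0088, 0.177]].

Step 3 — form the quadratic (x - mu)^T · Sigma^{-1} · (x - mu):
  Sigma^{-1} · (x - mu) = (1.2832, 0.6195, 0.6106).
  (x - mu)^T · [Sigma^{-1} · (x - mu)] = (2)·(1.2832) + (3)·(0.6195) + (3)·(0.6106) = 6.2566.

Step 4 — take square root: d = √(6.2566) ≈ 2.5013.

d(x, mu) = √(6.2566) ≈ 2.5013


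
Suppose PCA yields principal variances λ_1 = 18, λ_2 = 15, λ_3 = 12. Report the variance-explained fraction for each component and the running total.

Step 1 — total variance = trace(Sigma) = Σ λ_i = 18 + 15 + 12 = 45.

Step 2 — fraction explained by component i = λ_i / Σ λ:
  PC1: 18/45 = 0.4
  PC2: 15/45 = 0.3333
  PC3: 12/45 = 0.2667

Step 3 — cumulative fraction after k components = (λ_1 + ... + λ_k) / Σ λ:
  k = 1: 18/45 = 0.4
  k = 2: (18 + 15)/45 = 33/45 = 0.7333
  k = 3: (18 + 15 + 12)/45 = 45/45 = 1

Summary (fraction, with percent):

explained: PC1 0.4 (40%), PC2 0.3333 (33.33%), PC3 0.2667 (26.67%);  cumulative: 0.4, 0.7333, 1


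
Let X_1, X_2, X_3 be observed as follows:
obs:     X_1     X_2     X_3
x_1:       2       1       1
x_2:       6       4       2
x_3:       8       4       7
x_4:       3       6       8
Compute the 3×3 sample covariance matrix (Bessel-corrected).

Step 1 — column means:
  mean(X_1) = (2 + 6 + 8 + 3) / 4 = 19/4 = 4.75
  mean(X_2) = (1 + 4 + 4 + 6) / 4 = 15/4 = 3.75
  mean(X_3) = (1 + 2 + 7 + 8) / 4 = 18/4 = 4.5

Step 2 — sample covariance S[i,j] = (1/(n-1)) · Σ_k (x_{k,i} - mean_i) · (x_{k,j} - mean_j), with n-1 = 3.
  S[X_1,X_1] = ((-2.75)·(-2.75) + (1.25)·(1.25) + (3.25)·(3.25) + (-1.75)·(-1.75)) / 3 = 22.75/3 = 7.5833
  S[X_1,X_2] = ((-2.75)·(-2.75) + (1.25)·(0.25) + (3.25)·(0.25) + (-1.75)·(2.25)) / 3 = 4.75/3 = 1.5833
  S[X_1,X_3] = ((-2.75)·(-3.5) + (1.25)·(-2.5) + (3.25)·(2.5) + (-1.75)·(3.5)) / 3 = 8.5/3 = 2.8333
  S[X_2,X_2] = ((-2.75)·(-2.75) + (0.25)·(0.25) + (0.25)·(0.25) + (2.25)·(2.25)) / 3 = 12.75/3 = 4.25
  S[X_2,X_3] = ((-2.75)·(-3.5) + (0.25)·(-2.5) + (0.25)·(2.5) + (2.25)·(3.5)) / 3 = 17.5/3 = 5.8333
  S[X_3,X_3] = ((-3.5)·(-3.5) + (-2.5)·(-2.5) + (2.5)·(2.5) + (3.5)·(3.5)) / 3 = 37/3 = 12.3333

S is symmetric (S[j,i] = S[i,j]). Assembling:

S = [[7.5833, 1.5833, 2.8333],
 [1.5833, 4.25, 5.8333],
 [2.8333, 5.8333, 12.3333]]


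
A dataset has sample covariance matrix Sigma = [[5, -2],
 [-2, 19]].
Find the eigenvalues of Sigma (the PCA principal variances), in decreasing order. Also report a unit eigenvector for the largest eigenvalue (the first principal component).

Step 1 — characteristic polynomial of 2×2 Sigma:
  det(Sigma - λI) = λ² - trace · λ + det = 0.
  trace = 5 + 19 = 24, det = 5·19 - (-2)² = 91.
Step 2 — discriminant:
  Δ = trace² - 4·det = 576 - 364 = 212.
Step 3 — eigenvalues:
  λ = (trace ± √Δ)/2 = (24 ± 14.5602)/2,
  λ_1 = 19.2801,  λ_2 = 4.7199.

Step 4 — unit eigenvector for λ_1: solve (Sigma - λ_1 I)v = 0. First row:
  (5 - 19.2801)·v_x + (-2)·v_y = 0, i.e. (-14.2801)·v_x + (-2)·v_y = 0,
  so v ∝ (b, λ_1 - a) = (-2, 14.2801); multiply by -1 so the first entry is positive: u = (2, -14.2801).
  ||u|| = √((2)² + (-14.2801)²) = √(207.9215) ≈ 14.4195,
  v_1 = u/||u|| ≈ (0.1387, -0.9903) (||v_1|| = 1).

λ_1 = 19.2801,  λ_2 = 4.7199;  v_1 ≈ (0.1387, -0.9903)


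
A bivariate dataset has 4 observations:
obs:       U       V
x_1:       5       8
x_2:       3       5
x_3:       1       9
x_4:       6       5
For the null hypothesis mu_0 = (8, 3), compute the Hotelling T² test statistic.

Step 1 — sample mean vector:
  mean(U) = (5 + 3 + 1 + 6) / 4 = 15/4 = 3.75
  mean(V) = (8 + 5 + 9 + 5) / 4 = 27/4 = 6.75
  x̄ = (3.75, 6.75),  deviation x̄ - mu_0 = (3.75, 6.75) - (8, 3) = (-4.25, 3.75).

Step 2 — sample covariance matrix, S[i,j] = (1/(n-1)) · Σ_k (x_{k,i} - mean_i) · (x_{k,j} - mean_j), divisor n-1 = 3:
  S[U,U] = ((1.25)·(1.25) + (-0.75)·(-0.75) + (-2.75)·(-2.75) + (2.25)·(2.25)) / 3 = 14.75/3 = 4.9167
  S[U,V] = ((1.25)·(1.25) + (-0.75)·(-1.75) + (-2.75)·(2.25) + (2.25)·(-1.75)) / 3 = -7.25/3 = -2.4167
  S[V,V] = ((1.25)·(1.25) + (-1.75)·(-1.75) + (2.25)·(2.25) + (-1.75)·(-1.75)) / 3 = 12.75/3 = 4.25
  S = [[4.9167, -2.4167],
 [-2.4167, 4.25]].

Step 3 — invert S. det(S) = 4.9167·4.25 - (-2.4167)² = 15.0556.
  S^{-1} = (1/det) · [[d, -b], [-b, a]] = [[0.2823, 0.1605],
 [0.1605, 0.3266]].

Step 4 — quadratic form (x̄ - mu_0)^T · S^{-1} · (x̄ - mu_0):
  S^{-1} · (x̄ - mu_0) = (-0.5978, 0.5424),
  (x̄ - mu_0)^T · [...] = (-4.25)·(-0.5978) + (3.75)·(0.5424) = 4.5747.

Step 5 — scale by n: T² = 4 · 4.5747 = 18.2989.

T² ≈ 18.2989


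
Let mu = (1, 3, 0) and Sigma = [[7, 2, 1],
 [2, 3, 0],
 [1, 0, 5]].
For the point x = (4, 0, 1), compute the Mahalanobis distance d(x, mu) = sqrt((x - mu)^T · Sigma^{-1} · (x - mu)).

Step 1 — centre the observation: (x - mu) = (3, -3, 1).

Step 2 — invert Sigma (cofactor / det for 3×3, or solve directly):
  Sigma^{-1} = [[0.1829, -0.122, -0.0366],
 [-0.122, 0.4146, 0.0244],
 [-0.0366, 0.0244, 0.2073]].

Step 3 — form the quadratic (x - mu)^T · Sigma^{-1} · (x - mu):
  Sigma^{-1} · (x - mu) = (0.878, -1.5854, 0.0244).
  (x - mu)^T · [Sigma^{-1} · (x - mu)] = (3)·(0.878) + (-3)·(-1.5854) + (1)·(0.0244) = 7.4146.

Step 4 — take square root: d = √(7.4146) ≈ 2.723.

d(x, mu) = √(7.4146) ≈ 2.723


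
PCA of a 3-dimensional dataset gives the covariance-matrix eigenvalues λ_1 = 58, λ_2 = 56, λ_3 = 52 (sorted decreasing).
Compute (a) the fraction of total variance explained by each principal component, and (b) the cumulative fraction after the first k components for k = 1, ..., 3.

Step 1 — total variance = trace(Sigma) = Σ λ_i = 58 + 56 + 52 = 166.

Step 2 — fraction explained by component i = λ_i / Σ λ:
  PC1: 58/166 = 0.3494
  PC2: 56/166 = 0.3373
  PC3: 52/166 = 0.3133

Step 3 — cumulative fraction after k components = (λ_1 + ... + λ_k) / Σ λ:
  k = 1: 58/166 = 0.3494
  k = 2: (58 + 56)/166 = 114/166 = 0.6867
  k = 3: (58 + 56 + 52)/166 = 166/166 = 1

Summary (fraction, with percent):

explained: PC1 0.3494 (34.94%), PC2 0.3373 (33.73%), PC3 0.3133 (31.33%);  cumulative: 0.3494, 0.6867, 1


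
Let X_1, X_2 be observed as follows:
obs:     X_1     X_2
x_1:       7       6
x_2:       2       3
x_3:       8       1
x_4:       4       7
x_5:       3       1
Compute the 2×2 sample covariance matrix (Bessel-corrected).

Step 1 — column means:
  mean(X_1) = (7 + 2 + 8 + 4 + 3) / 5 = 24/5 = 4.8
  mean(X_2) = (6 + 3 + 1 + 7 + 1) / 5 = 18/5 = 3.6

Step 2 — sample covariance S[i,j] = (1/(n-1)) · Σ_k (x_{k,i} - mean_i) · (x_{k,j} - mean_j), with n-1 = 4.
  S[X_1,X_1] = ((2.2)·(2.2) + (-2.8)·(-2.8) + (3.2)·(3.2) + (-0.8)·(-0.8) + (-1.8)·(-1.8)) / 4 = 26.8/4 = 6.7
  S[X_1,X_2] = ((2.2)·(2.4) + (-2.8)·(-0.6) + (3.2)·(-2.6) + (-0.8)·(3.4) + (-1.8)·(-2.6)) / 4 = 0.6/4 = 0.15
  S[X_2,X_2] = ((2.4)·(2.4) + (-0.6)·(-0.6) + (-2.6)·(-2.6) + (3.4)·(3.4) + (-2.6)·(-2.6)) / 4 = 31.2/4 = 7.8

S is symmetric (S[j,i] = S[i,j]). Assembling:

S = [[6.7, 0.15],
 [0.15, 7.8]]


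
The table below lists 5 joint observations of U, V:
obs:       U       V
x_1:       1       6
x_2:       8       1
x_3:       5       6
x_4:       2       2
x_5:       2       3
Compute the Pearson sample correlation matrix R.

Step 1 — column means:
  mean(U) = (1 + 8 + 5 + 2 + 2) / 5 = 18/5 = 3.6
  mean(V) = (6 + 1 + 6 + 2 + 3) / 5 = 18/5 = 3.6

Step 2 — sample variances and covariances s[i,j] = (1/(n-1)) · Σ_k (x_{k,i} - mean_i) · (x_{k,j} - mean_j), with n-1 = 4:
  s[U,U] = ((-2.6)·(-2.6) + (4.4)·(4.4) + (1.4)·(1.4) + (-1.6)·(-1.6) + (-1.6)·(-1.6)) / 4 = 33.2/4 = 8.3
  s[U,V] = ((-2.6)·(2.4) + (4.4)·(-2.6) + (1.4)·(2.4) + (-1.6)·(-1.6) + (-1.6)·(-0.6)) / 4 = -10.8/4 = -2.7
  s[V,V] = ((2.4)·(2.4) + (-2.6)·(-2.6) + (2.4)·(2.4) + (-1.6)·(-1.6) + (-0.6)·(-0.6)) / 4 = 21.2/4 = 5.3
  Sample standard deviations s_i = √(s[i,i]):
  s(U) = √(8.3) = 2.881
  s(V) = √(5.3) = 2.3022

Step 3 — r_{ij} = s_{ij} / (s_i · s_j):
  r[U,U] = 1 (diagonal).
  r[U,V] = -2.7 / (2.881 · 2.3022) = -2.7 / 6.6325 = -0.4071
  r[V,V] = 1 (diagonal).

R is symmetric with unit diagonal. Assembling:

R = [[1, -0.4071],
 [-0.4071, 1]]


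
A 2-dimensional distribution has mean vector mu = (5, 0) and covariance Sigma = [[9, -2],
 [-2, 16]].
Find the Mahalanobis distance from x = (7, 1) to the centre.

Step 1 — centre the observation: (x - mu) = (2, 1).

Step 2 — invert Sigma. det(Sigma) = 9·16 - (-2)² = 140.
  Sigma^{-1} = (1/det) · [[d, -b], [-b, a]] = [[0.1143, 0.0143],
 [0.0143, 0.0643]].

Step 3 — form the quadratic (x - mu)^T · Sigma^{-1} · (x - mu):
  Sigma^{-1} · (x - mu) = (0.2429, 0.0929).
  (x - mu)^T · [Sigma^{-1} · (x - mu)] = (2)·(0.2429) + (1)·(0.0929) = 0.5786.

Step 4 — take square root: d = √(0.5786) ≈ 0.7606.

d(x, mu) = √(0.5786) ≈ 0.7606


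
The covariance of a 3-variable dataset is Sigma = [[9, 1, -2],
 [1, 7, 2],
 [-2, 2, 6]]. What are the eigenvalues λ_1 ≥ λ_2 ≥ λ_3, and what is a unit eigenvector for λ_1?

Step 1 — characteristic polynomial p(λ) = det(λI - Sigma) = λ³ - tr·λ² + c_1·λ - det, where tr = trace, c_1 = sum of the principal 2×2 minors, det = det(Sigma):
  tr = 9 + 7 + 6 = 22,
  c_1 = (9·7 - (1)²) + (9·6 - (-2)²) + (7·6 - (2)²) = 62 + 50 + 38 = 150,
  det = 9·(7·6 - (2)²) - (1)·((1)·6 - (2)·(-2)) + (-2)·((1)·(2) - 7·(-2)) = 9·(38) - (1)·(10) + (-2)·(16) = 300.
  So p(λ) = λ³ - 22λ² + 150λ - 300.
Step 2 — look for an integer root (rational root theorem: any rational root is an integer divisor of 300). Testing λ = 10:
  p(10) = 1000 - 2200 + 1500 - 300 = 0  ✓
  Dividing out (λ - 10): p(λ) = (λ - 10)(λ² - 12λ + 30).
Step 3 — remaining eigenvalues from the quadratic λ² - 12λ + 30 = 0:
  Δ = 12² - 4·30 = 144 - 120 = 24,  λ = (12 ± √24)/2 = (12 ± 4.899)/2 ≈ 8.4495 or 3.5505.
  Sorted: λ_1 = 10,  λ_2 = 8.4495,  λ_3 = 3.5505  (check: sum = 22 = tr ✓).

Step 4 — unit eigenvector for λ_1 = 10: v spans the null space of (Sigma - λ_1 I), whose rows are
  r_1 = (-1, 1, -2),  r_2 = (1, -3, 2),  r_3 = (-2, 2, -4).
  v is orthogonal to every row, so take v ∝ r_1 × r_2 = ((1)·(2) - (-2)·(-3), (-2)·(1) - (-1)·(2), (-1)·(-3) - (1)·(1)) = (-4, 0, 2).
  Rescale (divide by 2; multiply by -1 so the first nonzero entry is positive): u = (2, 0, -1).
  ||u|| = √((2)² + (0)² + (-1)²) = √(5) ≈ 2.2361,  v_1 = u/||u|| ≈ (0.8944, 0, -0.4472) (||v_1|| = 1).

λ_1 = 10,  λ_2 = 8.4495,  λ_3 = 3.5505;  v_1 ≈ (0.8944, 0, -0.4472)


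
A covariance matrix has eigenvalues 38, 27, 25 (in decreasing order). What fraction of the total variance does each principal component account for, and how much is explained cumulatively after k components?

Step 1 — total variance = trace(Sigma) = Σ λ_i = 38 + 27 + 25 = 90.

Step 2 — fraction explained by component i = λ_i / Σ λ:
  PC1: 38/90 = 0.4222
  PC2: 27/90 = 0.3
  PC3: 25/90 = 0.2778

Step 3 — cumulative fraction after k components = (λ_1 + ... + λ_k) / Σ λ:
  k = 1: 38/90 = 0.4222
  k = 2: (38 + 27)/90 = 65/90 = 0.7222
  k = 3: (38 + 27 + 25)/90 = 90/90 = 1

Summary (fraction, with percent):

explained: PC1 0.4222 (42.22%), PC2 0.3 (30%), PC3 0.2778 (27.78%);  cumulative: 0.4222, 0.7222, 1


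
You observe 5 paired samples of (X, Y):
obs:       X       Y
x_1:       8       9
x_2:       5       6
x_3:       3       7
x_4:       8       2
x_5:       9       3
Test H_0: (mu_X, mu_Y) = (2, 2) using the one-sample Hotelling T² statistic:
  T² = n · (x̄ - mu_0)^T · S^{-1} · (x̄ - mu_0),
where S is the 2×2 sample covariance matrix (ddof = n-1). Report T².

Step 1 — sample mean vector:
  mean(X) = (8 + 5 + 3 + 8 + 9) / 5 = 33/5 = 6.6
  mean(Y) = (9 + 6 + 7 + 2 + 3) / 5 = 27/5 = 5.4
  x̄ = (6.6, 5.4),  deviation x̄ - mu_0 = (6.6, 5.4) - (2, 2) = (4.6, 3.4).

Step 2 — sample covariance matrix, S[i,j] = (1/(n-1)) · Σ_k (x_{k,i} - mean_i) · (x_{k,j} - mean_j), divisor n-1 = 4:
  S[X,X] = ((1.4)·(1.4) + (-1.6)·(-1.6) + (-3.6)·(-3.6) + (1.4)·(1.4) + (2.4)·(2.4)) / 4 = 25.2/4 = 6.3
  S[X,Y] = ((1.4)·(3.6) + (-1.6)·(0.6) + (-3.6)·(1.6) + (1.4)·(-3.4) + (2.4)·(-2.4)) / 4 = -12.2/4 = -3.05
  S[Y,Y] = ((3.6)·(3.6) + (0.6)·(0.6) + (1.6)·(1.6) + (-3.4)·(-3.4) + (-2.4)·(-2.4)) / 4 = 33.2/4 = 8.3
  S = [[6.3, -3.05],
 [-3.05, 8.3]].

Step 3 — invert S. det(S) = 6.3·8.3 - (-3.05)² = 42.9875.
  S^{-1} = (1/det) · [[d, -b], [-b, a]] = [[0.1931, 0.071],
 [0.071, 0.1466]].

Step 4 — quadratic form (x̄ - mu_0)^T · S^{-1} · (x̄ - mu_0):
  S^{-1} · (x̄ - mu_0) = (1.1294, 0.8247),
  (x̄ - mu_0)^T · [...] = (4.6)·(1.1294) + (3.4)·(0.8247) = 7.9991.

Step 5 — scale by n: T² = 5 · 7.9991 = 39.9953.

T² ≈ 39.9953


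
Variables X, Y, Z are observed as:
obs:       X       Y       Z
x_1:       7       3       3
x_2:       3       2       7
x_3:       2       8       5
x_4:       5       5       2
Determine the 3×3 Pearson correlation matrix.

Step 1 — column means:
  mean(X) = (7 + 3 + 2 + 5) / 4 = 17/4 = 4.25
  mean(Y) = (3 + 2 + 8 + 5) / 4 = 18/4 = 4.5
  mean(Z) = (3 + 7 + 5 + 2) / 4 = 17/4 = 4.25

Step 2 — sample variances and covariances s[i,j] = (1/(n-1)) · Σ_k (x_{k,i} - mean_i) · (x_{k,j} - mean_j), with n-1 = 3:
  s[X,X] = ((2.75)·(2.75) + (-1.25)·(-1.25) + (-2.25)·(-2.25) + (0.75)·(0.75)) / 3 = 14.75/3 = 4.9167
  s[X,Y] = ((2.75)·(-1.5) + (-1.25)·(-2.5) + (-2.25)·(3.5) + (0.75)·(0.5)) / 3 = -8.5/3 = -2.8333
  s[X,Z] = ((2.75)·(-1.25) + (-1.25)·(2.75) + (-2.25)·(0.75) + (0.75)·(-2.25)) / 3 = -10.25/3 = -3.4167
  s[Y,Y] = ((-1.5)·(-1.5) + (-2.5)·(-2.5) + (3.5)·(3.5) + (0.5)·(0.5)) / 3 = 21/3 = 7
  s[Y,Z] = ((-1.5)·(-1.25) + (-2.5)·(2.75) + (3.5)·(0.75) + (0.5)·(-2.25)) / 3 = -3.5/3 = -1.1667
  s[Z,Z] = ((-1.25)·(-1.25) + (2.75)·(2.75) + (0.75)·(0.75) + (-2.25)·(-2.25)) / 3 = 14.75/3 = 4.9167
  Sample standard deviations s_i = √(s[i,i]):
  s(X) = √(4.9167) = 2.2174
  s(Y) = √(7) = 2.6458
  s(Z) = √(4.9167) = 2.2174

Step 3 — r_{ij} = s_{ij} / (s_i · s_j):
  r[X,X] = 1 (diagonal).
  r[X,Y] = -2.8333 / (2.2174 · 2.6458) = -2.8333 / 5.8666 = -0.483
  r[X,Z] = -3.4167 / (2.2174 · 2.2174) = -3.4167 / 4.9167 = -0.6949
  r[Y,Y] = 1 (diagonal).
  r[Y,Z] = -1.1667 / (2.6458 · 2.2174) = -1.1667 / 5.8666 = -0.1989
  r[Z,Z] = 1 (diagonal).

R is symmetric with unit diagonal. Assembling:

R = [[1, -0.483, -0.6949],
 [-0.483, 1, -0.1989],
 [-0.6949, -0.1989, 1]]


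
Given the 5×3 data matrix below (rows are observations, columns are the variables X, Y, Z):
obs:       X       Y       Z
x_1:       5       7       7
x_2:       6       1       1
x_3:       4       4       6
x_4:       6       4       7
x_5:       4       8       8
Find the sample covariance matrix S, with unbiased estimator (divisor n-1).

Step 1 — column means:
  mean(X) = (5 + 6 + 4 + 6 + 4) / 5 = 25/5 = 5
  mean(Y) = (7 + 1 + 4 + 4 + 8) / 5 = 24/5 = 4.8
  mean(Z) = (7 + 1 + 6 + 7 + 8) / 5 = 29/5 = 5.8

Step 2 — sample covariance S[i,j] = (1/(n-1)) · Σ_k (x_{k,i} - mean_i) · (x_{k,j} - mean_j), with n-1 = 4.
  S[X,X] = ((0)·(0) + (1)·(1) + (-1)·(-1) + (1)·(1) + (-1)·(-1)) / 4 = 4/4 = 1
  S[X,Y] = ((0)·(2.2) + (1)·(-3.8) + (-1)·(-0.8) + (1)·(-0.8) + (-1)·(3.2)) / 4 = -7/4 = -1.75
  S[X,Z] = ((0)·(1.2) + (1)·(-4.8) + (-1)·(0.2) + (1)·(1.2) + (-1)·(2.2)) / 4 = -6/4 = -1.5
  S[Y,Y] = ((2.2)·(2.2) + (-3.8)·(-3.8) + (-0.8)·(-0.8) + (-0.8)·(-0.8) + (3.2)·(3.2)) / 4 = 30.8/4 = 7.7
  S[Y,Z] = ((2.2)·(1.2) + (-3.8)·(-4.8) + (-0.8)·(0.2) + (-0.8)·(1.2) + (3.2)·(2.2)) / 4 = 26.8/4 = 6.7
  S[Z,Z] = ((1.2)·(1.2) + (-4.8)·(-4.8) + (0.2)·(0.2) + (1.2)·(1.2) + (2.2)·(2.2)) / 4 = 30.8/4 = 7.7

S is symmetric (S[j,i] = S[i,j]). Assembling:

S = [[1, -1.75, -1.5],
 [-1.75, 7.7, 6.7],
 [-1.5, 6.7, 7.7]]


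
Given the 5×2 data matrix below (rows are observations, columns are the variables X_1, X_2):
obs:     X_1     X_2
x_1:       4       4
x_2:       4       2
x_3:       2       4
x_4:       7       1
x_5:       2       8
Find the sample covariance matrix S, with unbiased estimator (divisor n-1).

Step 1 — column means:
  mean(X_1) = (4 + 4 + 2 + 7 + 2) / 5 = 19/5 = 3.8
  mean(X_2) = (4 + 2 + 4 + 1 + 8) / 5 = 19/5 = 3.8

Step 2 — sample covariance S[i,j] = (1/(n-1)) · Σ_k (x_{k,i} - mean_i) · (x_{k,j} - mean_j), with n-1 = 4.
  S[X_1,X_1] = ((0.2)·(0.2) + (0.2)·(0.2) + (-1.8)·(-1.8) + (3.2)·(3.2) + (-1.8)·(-1.8)) / 4 = 16.8/4 = 4.2
  S[X_1,X_2] = ((0.2)·(0.2) + (0.2)·(-1.8) + (-1.8)·(0.2) + (3.2)·(-2.8) + (-1.8)·(4.2)) / 4 = -17.2/4 = -4.3
  S[X_2,X_2] = ((0.2)·(0.2) + (-1.8)·(-1.8) + (0.2)·(0.2) + (-2.8)·(-2.8) + (4.2)·(4.2)) / 4 = 28.8/4 = 7.2

S is symmetric (S[j,i] = S[i,j]). Assembling:

S = [[4.2, -4.3],
 [-4.3, 7.2]]


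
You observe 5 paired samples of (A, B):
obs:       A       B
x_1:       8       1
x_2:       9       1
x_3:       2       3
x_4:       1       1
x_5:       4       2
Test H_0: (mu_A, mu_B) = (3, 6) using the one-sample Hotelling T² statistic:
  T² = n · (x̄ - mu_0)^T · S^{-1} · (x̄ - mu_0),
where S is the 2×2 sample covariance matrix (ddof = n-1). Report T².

Step 1 — sample mean vector:
  mean(A) = (8 + 9 + 2 + 1 + 4) / 5 = 24/5 = 4.8
  mean(B) = (1 + 1 + 3 + 1 + 2) / 5 = 8/5 = 1.6
  x̄ = (4.8, 1.6),  deviation x̄ - mu_0 = (4.8, 1.6) - (3, 6) = (1.8, -4.4).

Step 2 — sample covariance matrix, S[i,j] = (1/(n-1)) · Σ_k (x_{k,i} - mean_i) · (x_{k,j} - mean_j), divisor n-1 = 4:
  S[A,A] = ((3.2)·(3.2) + (4.2)·(4.2) + (-2.8)·(-2.8) + (-3.8)·(-3.8) + (-0.8)·(-0.8)) / 4 = 50.8/4 = 12.7
  S[A,B] = ((3.2)·(-0.6) + (4.2)·(-0.6) + (-2.8)·(1.4) + (-3.8)·(-0.6) + (-0.8)·(0.4)) / 4 = -6.4/4 = -1.6
  S[B,B] = ((-0.6)·(-0.6) + (-0.6)·(-0.6) + (1.4)·(1.4) + (-0.6)·(-0.6) + (0.4)·(0.4)) / 4 = 3.2/4 = 0.8
  S = [[12.7, -1.6],
 [-1.6, 0.8]].

Step 3 — invert S. det(S) = 12.7·0.8 - (-1.6)² = 7.6.
  S^{-1} = (1/det) · [[d, -b], [-b, a]] = [[0.1053, 0.2105],
 [0.2105, 1.6711]].

Step 4 — quadratic form (x̄ - mu_0)^T · S^{-1} · (x̄ - mu_0):
  S^{-1} · (x̄ - mu_0) = (-0.7368, -6.9737),
  (x̄ - mu_0)^T · [...] = (1.8)·(-0.7368) + (-4.4)·(-6.9737) = 29.3579.

Step 5 — scale by n: T² = 5 · 29.3579 = 146.7895.

T² ≈ 146.7895


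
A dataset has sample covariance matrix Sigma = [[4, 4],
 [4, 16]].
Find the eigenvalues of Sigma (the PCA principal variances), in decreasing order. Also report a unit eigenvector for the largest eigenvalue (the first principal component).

Step 1 — characteristic polynomial of 2×2 Sigma:
  det(Sigma - λI) = λ² - trace · λ + det = 0.
  trace = 4 + 16 = 20, det = 4·16 - (4)² = 48.
Step 2 — discriminant:
  Δ = trace² - 4·det = 400 - 192 = 208.
Step 3 — eigenvalues:
  λ = (trace ± √Δ)/2 = (20 ± 14.4222)/2,
  λ_1 = 17.2111,  λ_2 = 2.7889.

Step 4 — unit eigenvector for λ_1: solve (Sigma - λ_1 I)v = 0. First row:
  (4 - 17.2111)·v_x + (4)·v_y = 0, i.e. (-13.2111)·v_x + (4)·v_y = 0,
  so v ∝ (b, λ_1 - a) = (4, 13.2111) = u.
  ||u|| = √((4)² + (13.2111)²) = √(190.5332) ≈ 13.8034,
  v_1 = u/||u|| ≈ (0.2898, 0.9571) (||v_1|| = 1).

λ_1 = 17.2111,  λ_2 = 2.7889;  v_1 ≈ (0.2898, 0.9571)


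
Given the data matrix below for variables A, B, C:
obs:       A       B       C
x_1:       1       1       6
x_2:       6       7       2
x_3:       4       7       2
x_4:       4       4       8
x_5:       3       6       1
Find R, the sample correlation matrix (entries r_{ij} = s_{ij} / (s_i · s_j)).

Step 1 — column means:
  mean(A) = (1 + 6 + 4 + 4 + 3) / 5 = 18/5 = 3.6
  mean(B) = (1 + 7 + 7 + 4 + 6) / 5 = 25/5 = 5
  mean(C) = (6 + 2 + 2 + 8 + 1) / 5 = 19/5 = 3.8

Step 2 — sample variances and covariances s[i,j] = (1/(n-1)) · Σ_k (x_{k,i} - mean_i) · (x_{k,j} - mean_j), with n-1 = 4:
  s[A,A] = ((-2.6)·(-2.6) + (2.4)·(2.4) + (0.4)·(0.4) + (0.4)·(0.4) + (-0.6)·(-0.6)) / 4 = 13.2/4 = 3.3
  s[A,B] = ((-2.6)·(-4) + (2.4)·(2) + (0.4)·(2) + (0.4)·(-1) + (-0.6)·(1)) / 4 = 15/4 = 3.75
  s[A,C] = ((-2.6)·(2.2) + (2.4)·(-1.8) + (0.4)·(-1.8) + (0.4)·(4.2) + (-0.6)·(-2.8)) / 4 = -7.4/4 = -1.85
  s[B,B] = ((-4)·(-4) + (2)·(2) + (2)·(2) + (-1)·(-1) + (1)·(1)) / 4 = 26/4 = 6.5
  s[B,C] = ((-4)·(2.2) + (2)·(-1.8) + (2)·(-1.8) + (-1)·(4.2) + (1)·(-2.8)) / 4 = -23/4 = -5.75
  s[C,C] = ((2.2)·(2.2) + (-1.8)·(-1.8) + (-1.8)·(-1.8) + (4.2)·(4.2) + (-2.8)·(-2.8)) / 4 = 36.8/4 = 9.2
  Sample standard deviations s_i = √(s[i,i]):
  s(A) = √(3.3) = 1.8166
  s(B) = √(6.5) = 2.5495
  s(C) = √(9.2) = 3.0332

Step 3 — r_{ij} = s_{ij} / (s_i · s_j):
  r[A,A] = 1 (diagonal).
  r[A,B] = 3.75 / (1.8166 · 2.5495) = 3.75 / 4.6314 = 0.8097
  r[A,C] = -1.85 / (1.8166 · 3.0332) = -1.85 / 5.51 = -0.3358
  r[B,B] = 1 (diagonal).
  r[B,C] = -5.75 / (2.5495 · 3.0332) = -5.75 / 7.733 = -0.7436
  r[C,C] = 1 (diagonal).

R is symmetric with unit diagonal. Assembling:

R = [[1, 0.8097, -0.3358],
 [0.8097, 1, -0.7436],
 [-0.3358, -0.7436, 1]]


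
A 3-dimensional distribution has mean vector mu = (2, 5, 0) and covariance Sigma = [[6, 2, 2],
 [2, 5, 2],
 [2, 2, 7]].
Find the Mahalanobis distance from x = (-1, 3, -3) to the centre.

Step 1 — centre the observation: (x - mu) = (-3, -2, -3).

Step 2 — invert Sigma (cofactor / det for 3×3, or solve directly):
  Sigma^{-1} = [[0.2013, -0.0649, -0.039],
 [-0.0649, 0.2468, -0.0519],
 [-0.039, -0.0519, 0.1688]].

Step 3 — form the quadratic (x - mu)^T · Sigma^{-1} · (x - mu):
  Sigma^{-1} · (x - mu) = (-0.3571, -0.1429, -0.2857).
  (x - mu)^T · [Sigma^{-1} · (x - mu)] = (-3)·(-0.3571) + (-2)·(-0.1429) + (-3)·(-0.2857) = 2.2143.

Step 4 — take square root: d = √(2.2143) ≈ 1.488.

d(x, mu) = √(2.2143) ≈ 1.488


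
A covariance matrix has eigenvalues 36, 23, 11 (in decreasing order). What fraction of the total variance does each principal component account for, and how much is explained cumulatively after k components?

Step 1 — total variance = trace(Sigma) = Σ λ_i = 36 + 23 + 11 = 70.

Step 2 — fraction explained by component i = λ_i / Σ λ:
  PC1: 36/70 = 0.5143
  PC2: 23/70 = 0.3286
  PC3: 11/70 = 0.1571

Step 3 — cumulative fraction after k components = (λ_1 + ... + λ_k) / Σ λ:
  k = 1: 36/70 = 0.5143
  k = 2: (36 + 23)/70 = 59/70 = 0.8429
  k = 3: (36 + 23 + 11)/70 = 70/70 = 1

Summary (fraction, with percent):

explained: PC1 0.5143 (51.43%), PC2 0.3286 (32.86%), PC3 0.1571 (15.71%);  cumulative: 0.5143, 0.8429, 1


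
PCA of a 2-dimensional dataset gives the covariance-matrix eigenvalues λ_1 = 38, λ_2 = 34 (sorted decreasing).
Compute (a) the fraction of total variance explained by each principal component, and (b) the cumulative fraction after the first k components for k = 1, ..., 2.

Step 1 — total variance = trace(Sigma) = Σ λ_i = 38 + 34 = 72.

Step 2 — fraction explained by component i = λ_i / Σ λ:
  PC1: 38/72 = 0.5278
  PC2: 34/72 = 0.4722

Step 3 — cumulative fraction after k components = (λ_1 + ... + λ_k) / Σ λ:
  k = 1: 38/72 = 0.5278
  k = 2: (38 + 34)/72 = 72/72 = 1

Summary (fraction, with percent):

explained: PC1 0.5278 (52.78%), PC2 0.4722 (47.22%);  cumulative: 0.5278, 1


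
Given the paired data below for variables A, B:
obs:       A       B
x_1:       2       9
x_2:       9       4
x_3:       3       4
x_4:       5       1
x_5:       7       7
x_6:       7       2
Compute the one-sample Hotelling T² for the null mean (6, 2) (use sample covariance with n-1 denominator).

Step 1 — sample mean vector:
  mean(A) = (2 + 9 + 3 + 5 + 7 + 7) / 6 = 33/6 = 5.5
  mean(B) = (9 + 4 + 4 + 1 + 7 + 2) / 6 = 27/6 = 4.5
  x̄ = (5.5, 4.5),  deviation x̄ - mu_0 = (5.5, 4.5) - (6, 2) = (-0.5, 2.5).

Step 2 — sample covariance matrix, S[i,j] = (1/(n-1)) · Σ_k (x_{k,i} - mean_i) · (x_{k,j} - mean_j), divisor n-1 = 5:
  S[A,A] = ((-3.5)·(-3.5) + (3.5)·(3.5) + (-2.5)·(-2.5) + (-0.5)·(-0.5) + (1.5)·(1.5) + (1.5)·(1.5)) / 5 = 35.5/5 = 7.1
  S[A,B] = ((-3.5)·(4.5) + (3.5)·(-0.5) + (-2.5)·(-0.5) + (-0.5)·(-3.5) + (1.5)·(2.5) + (1.5)·(-2.5)) / 5 = -14.5/5 = -2.9
  S[B,B] = ((4.5)·(4.5) + (-0.5)·(-0.5) + (-0.5)·(-0.5) + (-3.5)·(-3.5) + (2.5)·(2.5) + (-2.5)·(-2.5)) / 5 = 45.5/5 = 9.1
  S = [[7.1, -2.9],
 [-2.9, 9.1]].

Step 3 — invert S. det(S) = 7.1·9.1 - (-2.9)² = 56.2.
  S^{-1} = (1/det) · [[d, -b], [-b, a]] = [[0.1619, 0.0516],
 [0.0516, 0.1263]].

Step 4 — quadratic form (x̄ - mu_0)^T · S^{-1} · (x̄ - mu_0):
  S^{-1} · (x̄ - mu_0) = (0.048, 0.29),
  (x̄ - mu_0)^T · [...] = (-0.5)·(0.048) + (2.5)·(0.29) = 0.7011.

Step 5 — scale by n: T² = 6 · 0.7011 = 4.2064.

T² ≈ 4.2064


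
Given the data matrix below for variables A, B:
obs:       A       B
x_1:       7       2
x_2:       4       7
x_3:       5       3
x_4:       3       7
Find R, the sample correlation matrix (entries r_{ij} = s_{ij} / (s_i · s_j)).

Step 1 — column means:
  mean(A) = (7 + 4 + 5 + 3) / 4 = 19/4 = 4.75
  mean(B) = (2 + 7 + 3 + 7) / 4 = 19/4 = 4.75

Step 2 — sample variances and covariances s[i,j] = (1/(n-1)) · Σ_k (x_{k,i} - mean_i) · (x_{k,j} - mean_j), with n-1 = 3:
  s[A,A] = ((2.25)·(2.25) + (-0.75)·(-0.75) + (0.25)·(0.25) + (-1.75)·(-1.75)) / 3 = 8.75/3 = 2.9167
  s[A,B] = ((2.25)·(-2.75) + (-0.75)·(2.25) + (0.25)·(-1.75) + (-1.75)·(2.25)) / 3 = -12.25/3 = -4.0833
  s[B,B] = ((-2.75)·(-2.75) + (2.25)·(2.25) + (-1.75)·(-1.75) + (2.25)·(2.25)) / 3 = 20.75/3 = 6.9167
  Sample standard deviations s_i = √(s[i,i]):
  s(A) = √(2.9167) = 1.7078
  s(B) = √(6.9167) = 2.63

Step 3 — r_{ij} = s_{ij} / (s_i · s_j):
  r[A,A] = 1 (diagonal).
  r[A,B] = -4.0833 / (1.7078 · 2.63) = -4.0833 / 4.4915 = -0.9091
  r[B,B] = 1 (diagonal).

R is symmetric with unit diagonal. Assembling:

R = [[1, -0.9091],
 [-0.9091, 1]]
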